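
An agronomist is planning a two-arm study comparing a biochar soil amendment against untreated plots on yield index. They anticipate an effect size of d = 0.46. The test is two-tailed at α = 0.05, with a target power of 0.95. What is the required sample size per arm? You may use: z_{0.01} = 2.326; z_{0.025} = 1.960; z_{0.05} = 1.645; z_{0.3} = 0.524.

For two independent groups with equal n: n = 2·((z_{α/2} + z_β) / d)².
z_{α/2} + z_β = 1.960 + 1.645 = 3.605.
n = 2 × (3.605 / 0.46)² = 2 × 7.837² = 2 × 61.42 = 122.8.
Round up to the next whole participant.

n = 123 per group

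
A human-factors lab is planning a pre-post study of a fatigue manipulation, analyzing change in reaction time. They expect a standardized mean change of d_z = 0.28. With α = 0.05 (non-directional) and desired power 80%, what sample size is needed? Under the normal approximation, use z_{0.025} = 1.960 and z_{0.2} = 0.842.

n = 101 pairs

For a paired (one-sample on differences) test: n = ((z_{α/2} + z_β) / d)².
z_{α/2} + z_β = 1.960 + 0.842 = 2.802.
n = (2.802 / 0.28)² = 10.007² = 100.14.
Round up.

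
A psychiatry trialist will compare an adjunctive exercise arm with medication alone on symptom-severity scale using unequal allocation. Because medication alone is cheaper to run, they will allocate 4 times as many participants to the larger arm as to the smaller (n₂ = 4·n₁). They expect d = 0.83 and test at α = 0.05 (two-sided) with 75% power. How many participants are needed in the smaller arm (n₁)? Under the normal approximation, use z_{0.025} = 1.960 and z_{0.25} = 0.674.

With allocation ratio k = n₂/n₁ = 4, Var(x̄₁−x̄₂) = σ²(1/n₁ + 1/(k·n₁)) = σ²·(k+1)/(k·n₁).
So n₁ = (1 + 1/k)·((z_{α/2} + z_β)/d)² = 1.250 × (2.634/0.83)².
n₁ = 1.250 × 10.07 = 12.6.
Round up: n₁ = 13, giving n₂ = 4 × 13 = 52.

n₁ = 13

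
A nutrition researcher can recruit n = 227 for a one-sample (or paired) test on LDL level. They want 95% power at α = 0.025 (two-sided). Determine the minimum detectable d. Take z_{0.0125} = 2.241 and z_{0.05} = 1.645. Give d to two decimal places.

For a single sample (or paired design) of n = 227: d_min = (z_{α/2} + z_β)/√n.
z-sum = 2.241 + 1.645 = 3.886.
d_min = 3.886 / √227 = 3.886 / 15.067 = 0.258.

d_min ≈ 0.26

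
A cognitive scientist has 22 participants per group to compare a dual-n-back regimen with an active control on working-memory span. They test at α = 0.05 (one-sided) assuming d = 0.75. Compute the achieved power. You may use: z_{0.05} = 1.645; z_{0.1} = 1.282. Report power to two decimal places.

For two equal groups, power = Φ(d·√(n/2) − z_{α}).
d·√(n/2) = 0.75 × √(22/2) = 0.75 × 3.317 = 2.487.
z_β = 2.487 − 1.645 = 0.842.
Power = Φ(0.842) = 0.800.

power ≈ 0.80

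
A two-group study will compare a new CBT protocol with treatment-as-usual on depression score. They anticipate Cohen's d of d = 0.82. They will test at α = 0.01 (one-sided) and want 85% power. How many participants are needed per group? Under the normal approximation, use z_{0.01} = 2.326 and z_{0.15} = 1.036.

n = 34 per group

For two independent groups with equal n: n = 2·((z_{α} + z_β) / d)².
z_{α} + z_β = 2.326 + 1.036 = 3.362.
n = 2 × (3.362 / 0.82)² = 2 × 4.100² = 2 × 16.81 = 33.6.
Round up to the next whole participant.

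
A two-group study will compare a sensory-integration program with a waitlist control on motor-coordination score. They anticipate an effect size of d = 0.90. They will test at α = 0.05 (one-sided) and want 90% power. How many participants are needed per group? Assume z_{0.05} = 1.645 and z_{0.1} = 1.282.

n = 22 per group

For two independent groups with equal n: n = 2·((z_{α} + z_β) / d)².
z_{α} + z_β = 1.645 + 1.282 = 2.927.
n = 2 × (2.927 / 0.90)² = 2 × 3.252² = 2 × 10.58 = 21.2.
Round up to the next whole participant.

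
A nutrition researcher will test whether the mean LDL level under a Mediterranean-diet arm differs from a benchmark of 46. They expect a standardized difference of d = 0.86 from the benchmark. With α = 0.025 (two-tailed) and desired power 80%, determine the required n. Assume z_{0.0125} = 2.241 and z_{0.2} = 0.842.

For a one-sample test: n = ((z_{α/2} + z_β) / d)².
z_{α/2} + z_β = 2.241 + 0.842 = 3.083.
n = (3.083 / 0.86)² = 3.585² = 12.85.
Round up.

n = 13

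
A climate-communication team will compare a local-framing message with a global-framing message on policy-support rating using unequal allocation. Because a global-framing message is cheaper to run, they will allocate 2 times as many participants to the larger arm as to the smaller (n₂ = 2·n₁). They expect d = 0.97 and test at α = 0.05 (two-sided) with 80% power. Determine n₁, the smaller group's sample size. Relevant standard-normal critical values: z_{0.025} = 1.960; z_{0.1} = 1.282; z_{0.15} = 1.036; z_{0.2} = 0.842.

n₁ = 13

With allocation ratio k = n₂/n₁ = 2, Var(x̄₁−x̄₂) = σ²(1/n₁ + 1/(k·n₁)) = σ²·(k+1)/(k·n₁).
So n₁ = (1 + 1/k)·((z_{α/2} + z_β)/d)² = 1.500 × (2.802/0.97)².
n₁ = 1.500 × 8.34 = 12.5.
Round up: n₁ = 13, giving n₂ = 2 × 13 = 26.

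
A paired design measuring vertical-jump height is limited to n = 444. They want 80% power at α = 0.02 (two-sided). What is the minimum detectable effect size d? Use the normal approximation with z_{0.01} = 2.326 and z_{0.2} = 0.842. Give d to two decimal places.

For a single sample (or paired design) of n = 444: d_min = (z_{α/2} + z_β)/√n.
z-sum = 2.326 + 0.842 = 3.168.
d_min = 3.168 / √444 = 3.168 / 21.071 = 0.150.

d_min ≈ 0.15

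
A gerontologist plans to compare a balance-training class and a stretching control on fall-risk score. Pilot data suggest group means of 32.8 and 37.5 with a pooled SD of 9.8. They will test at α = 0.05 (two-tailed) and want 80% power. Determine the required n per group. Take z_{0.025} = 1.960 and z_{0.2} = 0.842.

n = 69 per group

Cohen's d = |M₁ − M₂| / SD_pooled = |32.8 − 37.5| / 9.8 = 4.7 / 9.8 = 0.480.
For two independent groups with equal n: n = 2·((z_{α/2} + z_β) / d)².
z_{α/2} + z_β = 1.960 + 0.842 = 2.802.
n = 2 × (2.802 / 0.480)² = 2 × 5.838² = 2 × 34.08 = 68.2.
Round up to the next whole participant.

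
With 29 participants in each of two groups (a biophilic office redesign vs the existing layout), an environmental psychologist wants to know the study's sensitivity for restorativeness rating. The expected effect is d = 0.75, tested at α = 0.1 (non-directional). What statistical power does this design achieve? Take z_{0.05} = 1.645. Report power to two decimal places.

For two equal groups, power = Φ(d·√(n/2) − z_{α/2}).
d·√(n/2) = 0.75 × √(29/2) = 0.75 × 3.808 = 2.856.
z_β = 2.856 − 1.645 = 1.211.
Power = Φ(1.211) = 0.887.

power ≈ 0.89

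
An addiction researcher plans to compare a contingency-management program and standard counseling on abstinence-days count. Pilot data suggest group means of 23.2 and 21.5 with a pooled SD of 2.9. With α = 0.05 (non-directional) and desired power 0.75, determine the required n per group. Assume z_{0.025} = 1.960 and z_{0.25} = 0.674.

n = 41 per group

Cohen's d = |M₁ − M₂| / SD_pooled = |23.2 − 21.5| / 2.9 = 1.7 / 2.9 = 0.586.
For two independent groups with equal n: n = 2·((z_{α/2} + z_β) / d)².
z_{α/2} + z_β = 1.960 + 0.674 = 2.634.
n = 2 × (2.634 / 0.586)² = 2 × 4.495² = 2 × 20.20 = 40.4.
Round up to the next whole participant.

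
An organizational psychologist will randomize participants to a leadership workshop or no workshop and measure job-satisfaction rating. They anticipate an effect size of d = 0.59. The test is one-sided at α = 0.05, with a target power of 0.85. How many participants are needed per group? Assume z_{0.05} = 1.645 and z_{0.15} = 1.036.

For two independent groups with equal n: n = 2·((z_{α} + z_β) / d)².
z_{α} + z_β = 1.645 + 1.036 = 2.681.
n = 2 × (2.681 / 0.59)² = 2 × 4.544² = 2 × 20.65 = 41.3.
Round up to the next whole participant.

n = 42 per group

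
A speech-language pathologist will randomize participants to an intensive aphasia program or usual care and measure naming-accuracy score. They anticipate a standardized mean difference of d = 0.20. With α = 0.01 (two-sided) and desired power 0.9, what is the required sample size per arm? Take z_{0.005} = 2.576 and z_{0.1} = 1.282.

n = 745 per group

For two independent groups with equal n: n = 2·((z_{α/2} + z_β) / d)².
z_{α/2} + z_β = 2.576 + 1.282 = 3.858.
n = 2 × (3.858 / 0.20)² = 2 × 19.290² = 2 × 372.10 = 744.2.
Round up to the next whole participant.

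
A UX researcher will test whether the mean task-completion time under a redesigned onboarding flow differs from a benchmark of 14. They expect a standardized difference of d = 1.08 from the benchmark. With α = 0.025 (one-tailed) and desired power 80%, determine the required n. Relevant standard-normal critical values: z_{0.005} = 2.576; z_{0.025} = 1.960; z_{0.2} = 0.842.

n = 7

For a one-sample test: n = ((z_{α} + z_β) / d)².
z_{α} + z_β = 1.960 + 0.842 = 2.802.
n = (2.802 / 1.08)² = 2.594² = 6.73.
Round up.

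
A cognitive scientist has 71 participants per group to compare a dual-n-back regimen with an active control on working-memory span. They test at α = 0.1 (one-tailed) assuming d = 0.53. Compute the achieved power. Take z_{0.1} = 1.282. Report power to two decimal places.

For two equal groups, power = Φ(d·√(n/2) − z_{α}).
d·√(n/2) = 0.53 × √(71/2) = 0.53 × 5.958 = 3.158.
z_β = 3.158 − 1.282 = 1.876.
Power = Φ(1.876) = 0.970.

power ≈ 0.97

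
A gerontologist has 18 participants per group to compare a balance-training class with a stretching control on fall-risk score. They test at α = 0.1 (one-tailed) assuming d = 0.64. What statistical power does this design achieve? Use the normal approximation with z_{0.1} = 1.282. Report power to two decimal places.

power ≈ 0.74

For two equal groups, power = Φ(d·√(n/2) − z_{α}).
d·√(n/2) = 0.64 × √(18/2) = 0.64 × 3.000 = 1.920.
z_β = 1.920 − 1.282 = 0.638.
Power = Φ(0.638) = 0.738.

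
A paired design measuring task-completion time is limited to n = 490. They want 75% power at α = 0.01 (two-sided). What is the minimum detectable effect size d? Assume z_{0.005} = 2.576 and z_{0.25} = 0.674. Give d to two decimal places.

For a single sample (or paired design) of n = 490: d_min = (z_{α/2} + z_β)/√n.
z-sum = 2.576 + 0.674 = 3.250.
d_min = 3.250 / √490 = 3.250 / 22.136 = 0.147.

d_min ≈ 0.15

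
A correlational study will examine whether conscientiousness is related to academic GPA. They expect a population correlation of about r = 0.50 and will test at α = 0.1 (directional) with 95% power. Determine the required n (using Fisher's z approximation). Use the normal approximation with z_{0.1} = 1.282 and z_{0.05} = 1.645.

Fisher's z: C = ½·ln((1+r)/(1−r)) = ½·ln(3.0000) = 0.5493.
n = ((z_{α} + z_β)/C)² + 3.
(1.282 + 1.645) / 0.5493 = 2.927 / 0.5493 = 5.329.
n = 5.329² + 3 = 28.39 + 3 = 31.4.
Round up.

n = 32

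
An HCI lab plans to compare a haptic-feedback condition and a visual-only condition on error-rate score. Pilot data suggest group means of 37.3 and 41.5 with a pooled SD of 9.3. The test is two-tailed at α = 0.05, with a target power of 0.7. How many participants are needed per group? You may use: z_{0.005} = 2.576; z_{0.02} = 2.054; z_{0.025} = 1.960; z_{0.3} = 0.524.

n = 61 per group

Cohen's d = |M₁ − M₂| / SD_pooled = |37.3 − 41.5| / 9.3 = 4.2 / 9.3 = 0.452.
For two independent groups with equal n: n = 2·((z_{α/2} + z_β) / d)².
z_{α/2} + z_β = 1.960 + 0.524 = 2.484.
n = 2 × (2.484 / 0.452)² = 2 × 5.496² = 2 × 30.20 = 60.4.
Round up to the next whole participant.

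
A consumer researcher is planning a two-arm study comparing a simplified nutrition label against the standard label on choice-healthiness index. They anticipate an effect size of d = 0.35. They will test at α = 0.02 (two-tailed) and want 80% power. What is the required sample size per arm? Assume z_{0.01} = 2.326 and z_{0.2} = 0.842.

For two independent groups with equal n: n = 2·((z_{α/2} + z_β) / d)².
z_{α/2} + z_β = 2.326 + 0.842 = 3.168.
n = 2 × (3.168 / 0.35)² = 2 × 9.051² = 2 × 81.93 = 163.9.
Round up to the next whole participant.

n = 164 per group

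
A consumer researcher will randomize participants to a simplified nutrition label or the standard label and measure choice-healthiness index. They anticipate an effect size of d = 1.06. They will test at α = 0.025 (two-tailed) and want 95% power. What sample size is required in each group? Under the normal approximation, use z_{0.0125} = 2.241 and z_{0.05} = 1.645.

n = 27 per group

For two independent groups with equal n: n = 2·((z_{α/2} + z_β) / d)².
z_{α/2} + z_β = 2.241 + 1.645 = 3.886.
n = 2 × (3.886 / 1.06)² = 2 × 3.666² = 2 × 13.44 = 26.9.
Round up to the next whole participant.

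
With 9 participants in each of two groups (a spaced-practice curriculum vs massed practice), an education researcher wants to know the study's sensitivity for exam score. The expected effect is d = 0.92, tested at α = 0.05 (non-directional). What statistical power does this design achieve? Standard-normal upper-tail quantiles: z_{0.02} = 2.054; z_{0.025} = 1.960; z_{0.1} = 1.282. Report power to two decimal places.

power ≈ 0.50

For two equal groups, power = Φ(d·√(n/2) − z_{α/2}).
d·√(n/2) = 0.92 × √(9/2) = 0.92 × 2.121 = 1.952.
z_β = 1.952 − 1.960 = -0.008.
Power = Φ(-0.008) = 0.497.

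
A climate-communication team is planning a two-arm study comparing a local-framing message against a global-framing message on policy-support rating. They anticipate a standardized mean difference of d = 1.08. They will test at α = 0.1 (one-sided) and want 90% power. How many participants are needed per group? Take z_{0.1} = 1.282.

n = 12 per group

For two independent groups with equal n: n = 2·((z_{α} + z_β) / d)².
z_{α} + z_β = 1.282 + 1.282 = 2.564.
n = 2 × (2.564 / 1.08)² = 2 × 2.374² = 2 × 5.64 = 11.3.
Round up to the next whole participant.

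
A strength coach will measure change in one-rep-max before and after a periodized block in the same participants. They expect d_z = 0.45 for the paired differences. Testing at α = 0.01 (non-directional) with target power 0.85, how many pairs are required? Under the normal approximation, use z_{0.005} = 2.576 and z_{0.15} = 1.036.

n = 65 pairs

For a paired (one-sample on differences) test: n = ((z_{α/2} + z_β) / d)².
z_{α/2} + z_β = 2.576 + 1.036 = 3.612.
n = (3.612 / 0.45)² = 8.027² = 64.43.
Round up.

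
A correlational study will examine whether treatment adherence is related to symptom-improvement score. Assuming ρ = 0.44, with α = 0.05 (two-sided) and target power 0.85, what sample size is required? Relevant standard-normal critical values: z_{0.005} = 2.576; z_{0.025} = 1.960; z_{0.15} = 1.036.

n = 44

Fisher's z: C = ½·ln((1+r)/(1−r)) = ½·ln(2.5714) = 0.4722.
n = ((z_{α/2} + z_β)/C)² + 3.
(1.960 + 1.036) / 0.4722 = 2.996 / 0.4722 = 6.345.
n = 6.345² + 3 = 40.26 + 3 = 43.3.
Round up.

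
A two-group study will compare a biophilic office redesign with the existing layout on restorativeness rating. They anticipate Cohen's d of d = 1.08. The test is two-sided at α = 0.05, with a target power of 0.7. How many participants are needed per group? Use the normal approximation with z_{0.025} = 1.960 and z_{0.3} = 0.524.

For two independent groups with equal n: n = 2·((z_{α/2} + z_β) / d)².
z_{α/2} + z_β = 1.960 + 0.524 = 2.484.
n = 2 × (2.484 / 1.08)² = 2 × 2.300² = 2 × 5.29 = 10.6.
Round up to the next whole participant.

n = 11 per group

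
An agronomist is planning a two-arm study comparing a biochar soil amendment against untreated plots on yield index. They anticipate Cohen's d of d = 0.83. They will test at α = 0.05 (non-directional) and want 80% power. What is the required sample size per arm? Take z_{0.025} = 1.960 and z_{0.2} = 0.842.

n = 23 per group

For two independent groups with equal n: n = 2·((z_{α/2} + z_β) / d)².
z_{α/2} + z_β = 1.960 + 0.842 = 2.802.
n = 2 × (2.802 / 0.83)² = 2 × 3.376² = 2 × 11.40 = 22.8.
Round up to the next whole participant.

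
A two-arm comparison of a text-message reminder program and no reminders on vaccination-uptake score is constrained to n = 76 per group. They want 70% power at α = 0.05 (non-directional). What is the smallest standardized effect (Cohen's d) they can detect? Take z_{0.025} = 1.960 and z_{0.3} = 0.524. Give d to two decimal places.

For two independent groups of n = 76 each: d_min = (z_{α/2} + z_β)·√(2/n).
z-sum = 1.960 + 0.524 = 2.484.
d_min = 2.484 × √(2/76) = 2.484 × 0.1622 = 0.403.

d_min ≈ 0.40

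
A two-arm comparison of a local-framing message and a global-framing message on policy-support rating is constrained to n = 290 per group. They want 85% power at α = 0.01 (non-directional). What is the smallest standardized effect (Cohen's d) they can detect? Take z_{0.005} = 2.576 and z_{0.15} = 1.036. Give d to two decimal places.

d_min ≈ 0.30

For two independent groups of n = 290 each: d_min = (z_{α/2} + z_β)·√(2/n).
z-sum = 2.576 + 1.036 = 3.612.
d_min = 3.612 × √(2/290) = 3.612 × 0.0830 = 0.300.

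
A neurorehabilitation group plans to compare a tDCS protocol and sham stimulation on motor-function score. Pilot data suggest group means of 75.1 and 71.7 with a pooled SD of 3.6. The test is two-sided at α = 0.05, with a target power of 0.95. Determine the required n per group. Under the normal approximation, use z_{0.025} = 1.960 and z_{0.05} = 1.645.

Cohen's d = |M₁ − M₂| / SD_pooled = |75.1 − 71.7| / 3.6 = 3.4 / 3.6 = 0.944.
For two independent groups with equal n: n = 2·((z_{α/2} + z_β) / d)².
z_{α/2} + z_β = 1.960 + 1.645 = 3.605.
n = 2 × (3.605 / 0.944)² = 2 × 3.819² = 2 × 14.58 = 29.2.
Round up to the next whole participant.

n = 30 per group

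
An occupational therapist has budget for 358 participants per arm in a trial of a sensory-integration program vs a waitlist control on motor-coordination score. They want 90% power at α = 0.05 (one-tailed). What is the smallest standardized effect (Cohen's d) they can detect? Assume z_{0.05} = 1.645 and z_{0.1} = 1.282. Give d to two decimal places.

For two independent groups of n = 358 each: d_min = (z_{α} + z_β)·√(2/n).
z-sum = 1.645 + 1.282 = 2.927.
d_min = 2.927 × √(2/358) = 2.927 × 0.0747 = 0.219.

d_min ≈ 0.22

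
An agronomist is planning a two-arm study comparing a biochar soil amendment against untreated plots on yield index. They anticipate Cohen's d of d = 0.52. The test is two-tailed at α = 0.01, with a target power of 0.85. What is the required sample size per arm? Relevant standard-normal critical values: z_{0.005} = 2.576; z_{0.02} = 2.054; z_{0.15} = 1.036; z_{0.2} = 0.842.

For two independent groups with equal n: n = 2·((z_{α/2} + z_β) / d)².
z_{α/2} + z_β = 2.576 + 1.036 = 3.612.
n = 2 × (3.612 / 0.52)² = 2 × 6.946² = 2 × 48.25 = 96.5.
Round up to the next whole participant.

n = 97 per group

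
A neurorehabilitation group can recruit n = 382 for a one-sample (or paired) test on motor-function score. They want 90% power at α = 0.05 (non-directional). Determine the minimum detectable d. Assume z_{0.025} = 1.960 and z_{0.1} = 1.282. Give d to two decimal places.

For a single sample (or paired design) of n = 382: d_min = (z_{α/2} + z_β)/√n.
z-sum = 1.960 + 1.282 = 3.242.
d_min = 3.242 / √382 = 3.242 / 19.545 = 0.166.

d_min ≈ 0.17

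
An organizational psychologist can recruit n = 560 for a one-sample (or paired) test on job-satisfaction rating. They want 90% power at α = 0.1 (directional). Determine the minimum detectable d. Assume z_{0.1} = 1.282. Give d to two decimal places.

d_min ≈ 0.11

For a single sample (or paired design) of n = 560: d_min = (z_{α} + z_β)/√n.
z-sum = 1.282 + 1.282 = 2.564.
d_min = 2.564 / √560 = 2.564 / 23.664 = 0.108.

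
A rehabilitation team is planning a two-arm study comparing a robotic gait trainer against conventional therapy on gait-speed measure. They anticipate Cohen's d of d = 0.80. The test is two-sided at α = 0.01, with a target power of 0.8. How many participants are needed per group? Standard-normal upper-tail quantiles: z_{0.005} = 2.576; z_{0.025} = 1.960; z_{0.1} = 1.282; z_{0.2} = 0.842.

For two independent groups with equal n: n = 2·((z_{α/2} + z_β) / d)².
z_{α/2} + z_β = 2.576 + 0.842 = 3.418.
n = 2 × (3.418 / 0.80)² = 2 × 4.272² = 2 × 18.25 = 36.5.
Round up to the next whole participant.

n = 37 per group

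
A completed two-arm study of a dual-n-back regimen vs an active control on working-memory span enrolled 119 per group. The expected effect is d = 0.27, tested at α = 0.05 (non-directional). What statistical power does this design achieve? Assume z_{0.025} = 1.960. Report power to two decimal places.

power ≈ 0.55

For two equal groups, power = Φ(d·√(n/2) − z_{α/2}).
d·√(n/2) = 0.27 × √(119/2) = 0.27 × 7.714 = 2.083.
z_β = 2.083 − 1.960 = 0.123.
Power = Φ(0.123) = 0.549.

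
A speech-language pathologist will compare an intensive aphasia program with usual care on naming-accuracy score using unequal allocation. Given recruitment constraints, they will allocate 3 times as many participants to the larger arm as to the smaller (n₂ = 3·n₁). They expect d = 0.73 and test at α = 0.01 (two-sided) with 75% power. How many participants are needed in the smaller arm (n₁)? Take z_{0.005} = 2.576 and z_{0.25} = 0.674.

With allocation ratio k = n₂/n₁ = 3, Var(x̄₁−x̄₂) = σ²(1/n₁ + 1/(k·n₁)) = σ²·(k+1)/(k·n₁).
So n₁ = (1 + 1/k)·((z_{α/2} + z_β)/d)² = 1.333 × (3.250/0.73)².
n₁ = 1.333 × 19.82 = 26.4.
Round up: n₁ = 27, giving n₂ = 3 × 27 = 81.

n₁ = 27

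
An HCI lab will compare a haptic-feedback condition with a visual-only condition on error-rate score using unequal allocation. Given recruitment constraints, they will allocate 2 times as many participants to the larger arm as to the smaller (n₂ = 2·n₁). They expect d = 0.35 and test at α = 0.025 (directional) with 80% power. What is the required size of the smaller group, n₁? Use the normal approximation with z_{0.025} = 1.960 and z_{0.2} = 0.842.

With allocation ratio k = n₂/n₁ = 2, Var(x̄₁−x̄₂) = σ²(1/n₁ + 1/(k·n₁)) = σ²·(k+1)/(k·n₁).
So n₁ = (1 + 1/k)·((z_{α} + z_β)/d)² = 1.500 × (2.802/0.35)².
n₁ = 1.500 × 64.09 = 96.1.
Round up: n₁ = 97, giving n₂ = 2 × 97 = 194.

n₁ = 97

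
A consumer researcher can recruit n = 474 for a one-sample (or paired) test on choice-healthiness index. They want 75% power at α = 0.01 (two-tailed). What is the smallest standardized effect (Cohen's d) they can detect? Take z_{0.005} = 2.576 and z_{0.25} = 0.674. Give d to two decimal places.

For a single sample (or paired design) of n = 474: d_min = (z_{α/2} + z_β)/√n.
z-sum = 2.576 + 0.674 = 3.250.
d_min = 3.250 / √474 = 3.250 / 21.772 = 0.149.

d_min ≈ 0.15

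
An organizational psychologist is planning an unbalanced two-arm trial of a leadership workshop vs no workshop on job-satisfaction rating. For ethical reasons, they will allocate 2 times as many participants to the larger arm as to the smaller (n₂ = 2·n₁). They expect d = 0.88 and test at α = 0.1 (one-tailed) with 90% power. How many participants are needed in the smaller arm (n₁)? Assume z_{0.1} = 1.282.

n₁ = 13

With allocation ratio k = n₂/n₁ = 2, Var(x̄₁−x̄₂) = σ²(1/n₁ + 1/(k·n₁)) = σ²·(k+1)/(k·n₁).
So n₁ = (1 + 1/k)·((z_{α} + z_β)/d)² = 1.500 × (2.564/0.88)².
n₁ = 1.500 × 8.49 = 12.7.
Round up: n₁ = 13, giving n₂ = 2 × 13 = 26.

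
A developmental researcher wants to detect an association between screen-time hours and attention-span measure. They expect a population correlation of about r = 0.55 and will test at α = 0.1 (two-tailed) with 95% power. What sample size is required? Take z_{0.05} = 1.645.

Fisher's z: C = ½·ln((1+r)/(1−r)) = ½·ln(3.4444) = 0.6184.
n = ((z_{α/2} + z_β)/C)² + 3.
(1.645 + 1.645) / 0.6184 = 3.290 / 0.6184 = 5.320.
n = 5.320² + 3 = 28.30 + 3 = 31.3.
Round up.

n = 32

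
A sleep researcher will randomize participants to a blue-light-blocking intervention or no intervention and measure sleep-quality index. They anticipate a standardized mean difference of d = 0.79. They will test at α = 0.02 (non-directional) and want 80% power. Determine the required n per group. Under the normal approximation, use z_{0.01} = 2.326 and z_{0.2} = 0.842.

n = 33 per group

For two independent groups with equal n: n = 2·((z_{α/2} + z_β) / d)².
z_{α/2} + z_β = 2.326 + 0.842 = 3.168.
n = 2 × (3.168 / 0.79)² = 2 × 4.010² = 2 × 16.08 = 32.2.
Round up to the next whole participant.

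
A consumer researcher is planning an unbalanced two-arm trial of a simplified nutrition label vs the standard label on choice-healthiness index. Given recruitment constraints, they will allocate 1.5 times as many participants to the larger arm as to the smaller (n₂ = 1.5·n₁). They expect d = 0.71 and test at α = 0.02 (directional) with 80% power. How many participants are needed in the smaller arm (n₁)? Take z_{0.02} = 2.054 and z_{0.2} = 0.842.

n₁ = 28

With allocation ratio k = n₂/n₁ = 1.5, Var(x̄₁−x̄₂) = σ²(1/n₁ + 1/(k·n₁)) = σ²·(k+1)/(k·n₁).
So n₁ = (1 + 1/k)·((z_{α} + z_β)/d)² = 1.667 × (2.896/0.71)².
n₁ = 1.667 × 16.64 = 27.7.
Round up: n₁ = 28, giving n₂ = 1.5 × 28 = 42.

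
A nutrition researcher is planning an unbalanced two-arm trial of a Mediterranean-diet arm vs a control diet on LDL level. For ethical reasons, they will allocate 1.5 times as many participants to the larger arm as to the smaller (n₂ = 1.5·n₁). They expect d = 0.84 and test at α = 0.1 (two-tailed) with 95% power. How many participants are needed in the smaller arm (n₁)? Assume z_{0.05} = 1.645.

With allocation ratio k = n₂/n₁ = 1.5, Var(x̄₁−x̄₂) = σ²(1/n₁ + 1/(k·n₁)) = σ²·(k+1)/(k·n₁).
So n₁ = (1 + 1/k)·((z_{α/2} + z_β)/d)² = 1.667 × (3.290/0.84)².
n₁ = 1.667 × 15.34 = 25.6.
Round up: n₁ = 26, giving n₂ = 1.5 × 26 = 39.

n₁ = 26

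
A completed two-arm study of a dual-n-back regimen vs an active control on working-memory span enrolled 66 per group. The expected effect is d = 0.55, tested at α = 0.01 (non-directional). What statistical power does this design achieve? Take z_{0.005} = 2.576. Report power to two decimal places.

For two equal groups, power = Φ(d·√(n/2) − z_{α/2}).
d·√(n/2) = 0.55 × √(66/2) = 0.55 × 5.745 = 3.160.
z_β = 3.160 − 2.576 = 0.584.
Power = Φ(0.584) = 0.720.

power ≈ 0.72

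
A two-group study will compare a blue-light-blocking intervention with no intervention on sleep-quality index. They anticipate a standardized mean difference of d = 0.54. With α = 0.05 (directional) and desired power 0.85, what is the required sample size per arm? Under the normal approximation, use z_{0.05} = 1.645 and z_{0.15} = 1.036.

For two independent groups with equal n: n = 2·((z_{α} + z_β) / d)².
z_{α} + z_β = 1.645 + 1.036 = 2.681.
n = 2 × (2.681 / 0.54)² = 2 × 4.965² = 2 × 24.65 = 49.3.
Round up to the next whole participant.

n = 50 per group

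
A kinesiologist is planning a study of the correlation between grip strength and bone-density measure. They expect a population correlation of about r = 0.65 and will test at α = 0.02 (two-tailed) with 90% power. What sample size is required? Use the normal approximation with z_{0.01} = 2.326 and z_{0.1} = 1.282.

Fisher's z: C = ½·ln((1+r)/(1−r)) = ½·ln(4.7143) = 0.7753.
n = ((z_{α/2} + z_β)/C)² + 3.
(2.326 + 1.282) / 0.7753 = 3.608 / 0.7753 = 4.654.
n = 4.654² + 3 = 21.66 + 3 = 24.7.
Round up.

n = 25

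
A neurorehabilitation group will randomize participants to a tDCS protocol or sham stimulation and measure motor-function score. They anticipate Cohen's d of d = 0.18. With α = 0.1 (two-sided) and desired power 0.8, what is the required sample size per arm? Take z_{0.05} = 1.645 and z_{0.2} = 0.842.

n = 382 per group

For two independent groups with equal n: n = 2·((z_{α/2} + z_β) / d)².
z_{α/2} + z_β = 1.645 + 0.842 = 2.487.
n = 2 × (2.487 / 0.18)² = 2 × 13.817² = 2 × 190.90 = 381.8.
Round up to the next whole participant.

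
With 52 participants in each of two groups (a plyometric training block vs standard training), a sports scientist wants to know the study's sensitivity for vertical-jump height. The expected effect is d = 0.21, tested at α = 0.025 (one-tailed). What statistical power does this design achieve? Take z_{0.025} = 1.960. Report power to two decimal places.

power ≈ 0.19

For two equal groups, power = Φ(d·√(n/2) − z_{α}).
d·√(n/2) = 0.21 × √(52/2) = 0.21 × 5.099 = 1.071.
z_β = 1.071 − 1.960 = -0.889.
Power = Φ(-0.889) = 0.187.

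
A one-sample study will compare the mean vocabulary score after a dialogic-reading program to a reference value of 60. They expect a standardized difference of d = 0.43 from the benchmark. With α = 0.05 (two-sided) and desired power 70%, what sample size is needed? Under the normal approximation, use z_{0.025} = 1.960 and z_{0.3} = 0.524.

For a one-sample test: n = ((z_{α/2} + z_β) / d)².
z_{α/2} + z_β = 1.960 + 0.524 = 2.484.
n = (2.484 / 0.43)² = 5.777² = 33.37.
Round up.

n = 34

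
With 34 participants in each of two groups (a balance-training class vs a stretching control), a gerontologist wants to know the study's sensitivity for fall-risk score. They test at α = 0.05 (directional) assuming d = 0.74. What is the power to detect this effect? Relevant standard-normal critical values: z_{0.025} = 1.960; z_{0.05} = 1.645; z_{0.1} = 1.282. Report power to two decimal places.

For two equal groups, power = Φ(d·√(n/2) − z_{α}).
d·√(n/2) = 0.74 × √(34/2) = 0.74 × 4.123 = 3.051.
z_β = 3.051 − 1.645 = 1.406.
Power = Φ(1.406) = 0.920.

power ≈ 0.92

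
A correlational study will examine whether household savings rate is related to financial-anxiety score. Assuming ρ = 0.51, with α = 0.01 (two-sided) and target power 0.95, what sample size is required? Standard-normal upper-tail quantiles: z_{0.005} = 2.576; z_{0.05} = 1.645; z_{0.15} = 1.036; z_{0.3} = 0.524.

Fisher's z: C = ½·ln((1+r)/(1−r)) = ½·ln(3.0816) = 0.5627.
n = ((z_{α/2} + z_β)/C)² + 3.
(2.576 + 1.645) / 0.5627 = 4.221 / 0.5627 = 7.501.
n = 7.501² + 3 = 56.27 + 3 = 59.3.
Round up.

n = 60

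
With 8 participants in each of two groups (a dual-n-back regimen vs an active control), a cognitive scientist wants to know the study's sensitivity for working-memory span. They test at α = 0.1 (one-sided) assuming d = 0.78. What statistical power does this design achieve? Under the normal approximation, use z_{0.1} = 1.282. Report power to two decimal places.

For two equal groups, power = Φ(d·√(n/2) − z_{α}).
d·√(n/2) = 0.78 × √(8/2) = 0.78 × 2.000 = 1.560.
z_β = 1.560 − 1.282 = 0.278.
Power = Φ(0.278) = 0.609.

power ≈ 0.61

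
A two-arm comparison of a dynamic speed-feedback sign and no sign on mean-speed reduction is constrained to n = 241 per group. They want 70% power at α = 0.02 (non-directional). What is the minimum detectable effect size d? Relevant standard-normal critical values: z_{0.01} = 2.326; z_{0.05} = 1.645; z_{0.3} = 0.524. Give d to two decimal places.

For two independent groups of n = 241 each: d_min = (z_{α/2} + z_β)·√(2/n).
z-sum = 2.326 + 0.524 = 2.850.
d_min = 2.850 × √(2/241) = 2.850 × 0.0911 = 0.260.

d_min ≈ 0.26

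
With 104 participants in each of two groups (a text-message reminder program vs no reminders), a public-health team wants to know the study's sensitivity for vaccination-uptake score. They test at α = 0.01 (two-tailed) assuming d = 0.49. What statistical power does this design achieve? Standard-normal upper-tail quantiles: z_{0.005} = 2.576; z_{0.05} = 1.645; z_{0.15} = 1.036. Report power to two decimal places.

power ≈ 0.83

For two equal groups, power = Φ(d·√(n/2) − z_{α/2}).
d·√(n/2) = 0.49 × √(104/2) = 0.49 × 7.211 = 3.533.
z_β = 3.533 − 2.576 = 0.957.
Power = Φ(0.957) = 0.831.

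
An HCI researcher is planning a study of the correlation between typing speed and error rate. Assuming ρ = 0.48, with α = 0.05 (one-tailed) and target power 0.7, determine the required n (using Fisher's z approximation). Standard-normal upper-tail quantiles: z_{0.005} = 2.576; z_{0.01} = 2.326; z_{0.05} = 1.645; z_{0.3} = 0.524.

n = 21

Fisher's z: C = ½·ln((1+r)/(1−r)) = ½·ln(2.8462) = 0.5230.
n = ((z_{α} + z_β)/C)² + 3.
(1.645 + 0.524) / 0.5230 = 2.169 / 0.5230 = 4.147.
n = 4.147² + 3 = 17.20 + 3 = 20.2.
Round up.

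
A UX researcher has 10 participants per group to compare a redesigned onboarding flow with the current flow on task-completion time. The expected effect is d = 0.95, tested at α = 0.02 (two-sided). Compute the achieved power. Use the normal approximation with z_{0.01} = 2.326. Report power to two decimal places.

For two equal groups, power = Φ(d·√(n/2) − z_{α/2}).
d·√(n/2) = 0.95 × √(10/2) = 0.95 × 2.236 = 2.124.
z_β = 2.124 − 2.326 = -0.202.
Power = Φ(-0.202) = 0.420.

power ≈ 0.42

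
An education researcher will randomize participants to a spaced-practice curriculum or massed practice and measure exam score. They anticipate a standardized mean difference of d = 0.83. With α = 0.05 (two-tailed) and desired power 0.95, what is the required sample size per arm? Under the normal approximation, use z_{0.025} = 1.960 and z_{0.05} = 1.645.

For two independent groups with equal n: n = 2·((z_{α/2} + z_β) / d)².
z_{α/2} + z_β = 1.960 + 1.645 = 3.605.
n = 2 × (3.605 / 0.83)² = 2 × 4.343² = 2 × 18.86 = 37.7.
Round up to the next whole participant.

n = 38 per group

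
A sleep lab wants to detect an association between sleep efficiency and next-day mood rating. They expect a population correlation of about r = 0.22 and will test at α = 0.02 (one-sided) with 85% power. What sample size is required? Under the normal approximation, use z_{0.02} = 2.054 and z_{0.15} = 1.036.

n = 194

Fisher's z: C = ½·ln((1+r)/(1−r)) = ½·ln(1.5641) = 0.2237.
n = ((z_{α} + z_β)/C)² + 3.
(2.054 + 1.036) / 0.2237 = 3.090 / 0.2237 = 13.813.
n = 13.813² + 3 = 190.80 + 3 = 193.8.
Round up.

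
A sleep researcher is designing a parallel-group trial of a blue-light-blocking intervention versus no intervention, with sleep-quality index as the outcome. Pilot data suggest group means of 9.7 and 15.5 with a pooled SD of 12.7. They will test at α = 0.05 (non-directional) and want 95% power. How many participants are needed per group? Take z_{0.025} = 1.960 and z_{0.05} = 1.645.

Cohen's d = |M₁ − M₂| / SD_pooled = |9.7 − 15.5| / 12.7 = 5.8 / 12.7 = 0.457.
For two independent groups with equal n: n = 2·((z_{α/2} + z_β) / d)².
z_{α/2} + z_β = 1.960 + 1.645 = 3.605.
n = 2 × (3.605 / 0.457)² = 2 × 7.888² = 2 × 62.23 = 124.5.
Round up to the next whole participant.

n = 125 per group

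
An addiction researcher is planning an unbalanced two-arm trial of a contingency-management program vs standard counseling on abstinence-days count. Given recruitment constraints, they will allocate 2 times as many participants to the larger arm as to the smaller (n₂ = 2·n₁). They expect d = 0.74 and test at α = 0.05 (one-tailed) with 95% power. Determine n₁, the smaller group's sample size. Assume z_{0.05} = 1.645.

With allocation ratio k = n₂/n₁ = 2, Var(x̄₁−x̄₂) = σ²(1/n₁ + 1/(k·n₁)) = σ²·(k+1)/(k·n₁).
So n₁ = (1 + 1/k)·((z_{α} + z_β)/d)² = 1.500 × (3.290/0.74)².
n₁ = 1.500 × 19.77 = 29.6.
Round up: n₁ = 30, giving n₂ = 2 × 30 = 60.

n₁ = 30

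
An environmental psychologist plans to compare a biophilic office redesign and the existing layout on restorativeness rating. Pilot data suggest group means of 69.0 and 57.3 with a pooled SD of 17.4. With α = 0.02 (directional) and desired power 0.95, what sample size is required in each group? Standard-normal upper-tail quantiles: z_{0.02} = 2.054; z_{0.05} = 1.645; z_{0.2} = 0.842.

Cohen's d = |M₁ − M₂| / SD_pooled = |69.0 − 57.3| / 17.4 = 11.7 / 17.4 = 0.672.
For two independent groups with equal n: n = 2·((z_{α} + z_β) / d)².
z_{α} + z_β = 2.054 + 1.645 = 3.699.
n = 2 × (3.699 / 0.672)² = 2 × 5.504² = 2 × 30.30 = 60.6.
Round up to the next whole participant.

n = 61 per group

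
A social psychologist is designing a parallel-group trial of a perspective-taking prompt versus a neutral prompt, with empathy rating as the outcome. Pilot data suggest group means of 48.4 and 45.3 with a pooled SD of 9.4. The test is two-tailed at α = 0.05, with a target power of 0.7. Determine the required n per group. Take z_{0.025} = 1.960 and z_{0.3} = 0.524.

n = 114 per group

Cohen's d = |M₁ − M₂| / SD_pooled = |48.4 − 45.3| / 9.4 = 3.1 / 9.4 = 0.330.
For two independent groups with equal n: n = 2·((z_{α/2} + z_β) / d)².
z_{α/2} + z_β = 1.960 + 0.524 = 2.484.
n = 2 × (2.484 / 0.330)² = 2 × 7.527² = 2 × 56.66 = 113.3.
Round up to the next whole participant.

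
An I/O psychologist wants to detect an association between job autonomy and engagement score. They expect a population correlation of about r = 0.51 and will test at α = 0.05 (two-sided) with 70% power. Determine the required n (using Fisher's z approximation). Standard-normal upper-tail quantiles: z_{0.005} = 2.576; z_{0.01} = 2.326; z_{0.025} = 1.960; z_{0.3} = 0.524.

n = 23

Fisher's z: C = ½·ln((1+r)/(1−r)) = ½·ln(3.0816) = 0.5627.
n = ((z_{α/2} + z_β)/C)² + 3.
(1.960 + 0.524) / 0.5627 = 2.484 / 0.5627 = 4.414.
n = 4.414² + 3 = 19.49 + 3 = 22.5.
Round up.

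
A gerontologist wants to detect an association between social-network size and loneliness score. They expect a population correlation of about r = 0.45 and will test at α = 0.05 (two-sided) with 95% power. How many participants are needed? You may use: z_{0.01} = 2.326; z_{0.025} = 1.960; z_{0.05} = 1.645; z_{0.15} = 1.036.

Fisher's z: C = ½·ln((1+r)/(1−r)) = ½·ln(2.6364) = 0.4847.
n = ((z_{α/2} + z_β)/C)² + 3.
(1.960 + 1.645) / 0.4847 = 3.605 / 0.4847 = 7.438.
n = 7.438² + 3 = 55.32 + 3 = 58.3.
Round up.

n = 59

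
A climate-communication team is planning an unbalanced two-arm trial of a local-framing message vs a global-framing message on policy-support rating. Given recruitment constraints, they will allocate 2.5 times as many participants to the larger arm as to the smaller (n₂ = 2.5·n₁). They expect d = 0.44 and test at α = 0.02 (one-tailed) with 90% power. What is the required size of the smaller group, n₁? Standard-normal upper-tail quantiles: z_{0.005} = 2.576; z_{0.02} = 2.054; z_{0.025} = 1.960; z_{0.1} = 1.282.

With allocation ratio k = n₂/n₁ = 2.5, Var(x̄₁−x̄₂) = σ²(1/n₁ + 1/(k·n₁)) = σ²·(k+1)/(k·n₁).
So n₁ = (1 + 1/k)·((z_{α} + z_β)/d)² = 1.400 × (3.336/0.44)².
n₁ = 1.400 × 57.48 = 80.5.
Round up: n₁ = 81, giving n₂ = ⌈2.5 × 81⌉ = ⌈202.5⌉ = 203.

n₁ = 81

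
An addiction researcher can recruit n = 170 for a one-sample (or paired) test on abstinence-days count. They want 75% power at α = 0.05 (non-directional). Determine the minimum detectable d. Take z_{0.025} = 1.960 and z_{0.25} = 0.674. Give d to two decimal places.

For a single sample (or paired design) of n = 170: d_min = (z_{α/2} + z_β)/√n.
z-sum = 1.960 + 0.674 = 2.634.
d_min = 2.634 / √170 = 2.634 / 13.038 = 0.202.

d_min ≈ 0.20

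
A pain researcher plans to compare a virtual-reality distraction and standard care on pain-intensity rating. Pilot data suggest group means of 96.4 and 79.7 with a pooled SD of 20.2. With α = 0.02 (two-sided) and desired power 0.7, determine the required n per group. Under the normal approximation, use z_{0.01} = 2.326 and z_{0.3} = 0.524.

n = 24 per group

Cohen's d = |M₁ − M₂| / SD_pooled = |96.4 − 79.7| / 20.2 = 16.7 / 20.2 = 0.827.
For two independent groups with equal n: n = 2·((z_{α/2} + z_β) / d)².
z_{α/2} + z_β = 2.326 + 0.524 = 2.850.
n = 2 × (2.850 / 0.827)² = 2 × 3.446² = 2 × 11.88 = 23.8.
Round up to the next whole participant.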